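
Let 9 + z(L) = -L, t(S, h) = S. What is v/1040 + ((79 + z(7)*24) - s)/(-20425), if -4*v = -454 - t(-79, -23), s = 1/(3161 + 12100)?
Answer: 27250576567/259339329600 ≈ 0.10508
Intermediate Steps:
z(L) = -9 - L
s = 1/15261 ≈ 6.5526e-5
v = 375/4 (v = -(-454 - 1*(-79))/4 = -(-454 + 79)/4 = -¼*(-375) = 375/4 ≈ 93.750)
v/1040 + ((79 + z(7)*24) - s)/(-20425) = (375/4)/1040 + ((79 + (-9 - 1*7)*24) - 1*1/15261)/(-20425) = (375/4)*(1/1040) + ((79 + (-9 - 7)*24) - 1/15261)*(-1/20425) = 75/832 + ((79 - 16*24) - 1/15261)*(-1/20425) = 75/832 + ((79 - 384) - 1/15261)*(-1/20425) = 75/832 + (-305 - 1/15261)*(-1/20425) = 75/832 - 4654606/15261*(-1/20425) = 75/832 + 4654606/311705925 = 27250576567/259339329600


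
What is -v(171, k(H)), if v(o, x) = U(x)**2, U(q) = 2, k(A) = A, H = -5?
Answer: -4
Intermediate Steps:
v(o, x) = 4 (v(o, x) = 2**2 = 4)
-v(171, k(H)) = -1*4 = -4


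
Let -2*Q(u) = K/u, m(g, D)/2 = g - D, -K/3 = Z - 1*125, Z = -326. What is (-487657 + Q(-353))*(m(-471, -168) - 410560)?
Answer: 70779038102087/353 ≈ 2.0051e+11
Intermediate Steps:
K = 1353 (K = -3*(-326 - 1*125) = -3*(-326 - 125) = -3*(-451) = 1353)
m(g, D) = -2*D + 2*g (m(g, D) = 2*(g - D) = -2*D + 2*g)
Q(u) = -1353/(2*u)
(-487657 + Q(-353))*(m(-471, -168) - 410560) = (-487657 - 1353/2/(-353))*((-2*(-168) + 2*(-471)) - 410560) = (-487657 - 1353/2*(-1/353))*((336 - 942) - 410560) = (-487657 + 1353/706)*(-606 - 410560) = -344284489/706*(-411166) = 70779038102087/353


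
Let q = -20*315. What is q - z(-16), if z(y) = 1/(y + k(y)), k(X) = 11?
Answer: -31499/5 ≈ -6299.8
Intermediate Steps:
q = -6300
z(y) = 1/(11 + y) (z(y) = 1/(y + 11) = 1/(11 + y))
q - z(-16) = -6300 - 1/(11 - 16) = -6300 - 1/(-5) = -6300 - 1*(-1/5) = -6300 + 1/5 = -31499/5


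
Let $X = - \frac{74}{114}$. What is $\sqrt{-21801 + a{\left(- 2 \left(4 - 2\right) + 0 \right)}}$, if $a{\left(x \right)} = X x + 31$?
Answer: $\frac{i \sqrt{70722294}}{57} \approx 147.54 i$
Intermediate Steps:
$X = - \frac{37}{57}$ ($X = \left(-74\right) \frac{1}{114} = - \frac{37}{57} \approx -0.64912$)
$a{\left(x \right)} = 31 - \frac{37 x}{57}$ ($a{\left(x \right)} = - \frac{37 x}{57} + 31 = 31 - \frac{37 x}{57}$)
$\sqrt{-21801 + a{\left(- 2 \left(4 - 2\right) + 0 \right)}} = \sqrt{-21801 + \left(31 - \frac{37 \left(- 2 \left(4 - 2\right) + 0\right)}{57}\right)} = \sqrt{-21801 + \left(31 - \frac{37 \left(\left(-2\right) 2 + 0\right)}{57}\right)} = \sqrt{-21801 + \left(31 - \frac{37 \left(-4 + 0\right)}{57}\right)} = \sqrt{-21801 + \left(31 - - \frac{148}{57}\right)} = \sqrt{-21801 + \left(31 + \frac{148}{57}\right)} = \sqrt{-21801 + \frac{1915}{57}} = \sqrt{- \frac{1240742}{57}} = \frac{i \sqrt{70722294}}{57}$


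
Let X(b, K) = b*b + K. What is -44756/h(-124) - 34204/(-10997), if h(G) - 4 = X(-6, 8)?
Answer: -122634985/131964 ≈ -929.31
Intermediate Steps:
X(b, K) = K + b**2 (X(b, K) = b**2 + K = K + b**2)
h(G) = 48 (h(G) = 4 + (8 + (-6)**2) = 4 + (8 + 36) = 4 + 44 = 48)
-44756/h(-124) - 34204/(-10997) = -44756/48 - 34204/(-10997) = -44756*1/48 - 34204*(-1/10997) = -11189/12 + 34204/10997 = -122634985/131964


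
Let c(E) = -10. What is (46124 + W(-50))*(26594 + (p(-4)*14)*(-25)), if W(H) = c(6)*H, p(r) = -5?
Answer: 1321510656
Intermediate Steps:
W(H) = -10*H
(46124 + W(-50))*(26594 + (p(-4)*14)*(-25)) = (46124 - 10*(-50))*(26594 - 5*14*(-25)) = (46124 + 500)*(26594 - 70*(-25)) = 46624*(26594 + 1750) = 46624*28344 = 1321510656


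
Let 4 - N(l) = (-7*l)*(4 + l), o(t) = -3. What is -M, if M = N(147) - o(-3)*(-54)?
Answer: -155221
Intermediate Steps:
N(l) = 4 + 7*l*(4 + l) (N(l) = 4 - (-7*l)*(4 + l) = 4 - (-7)*l*(4 + l) = 4 + 7*l*(4 + l))
M = 155221 (M = (4 + 7*147² + 28*147) - (-3)*(-54) = (4 + 7*21609 + 4116) - 1*162 = (4 + 151263 + 4116) - 162 = 155383 - 162 = 155221)
-M = -1*155221 = -155221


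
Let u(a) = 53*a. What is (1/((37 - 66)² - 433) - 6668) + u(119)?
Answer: -147287/408 ≈ -361.00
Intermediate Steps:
(1/((37 - 66)² - 433) - 6668) + u(119) = (1/((37 - 66)² - 433) - 6668) + 53*119 = (1/((-29)² - 433) - 6668) + 6307 = (1/(841 - 433) - 6668) + 6307 = (1/408 - 6668) + 6307 = -2720543/408 + 6307 = -147287/408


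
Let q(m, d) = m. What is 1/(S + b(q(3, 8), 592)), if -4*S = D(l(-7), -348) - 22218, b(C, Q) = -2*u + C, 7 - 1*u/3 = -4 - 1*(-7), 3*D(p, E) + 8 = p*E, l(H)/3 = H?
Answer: 6/29551 ≈ 0.00020304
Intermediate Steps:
l(H) = 3*H
D(p, E) = -8/3 + E*p/3 (D(p, E) = -8/3 + (p*E)/3 = -8/3 + (E*p)/3 = -8/3 + E*p/3)
u = 12 (u = 21 - 3*(-4 - 1*(-7)) = 21 - 3*(-4 + 7) = 21 - 3*3 = 21 - 9 = 12)
b(C, Q) = -24 + C (b(C, Q) = -2*12 + C = -24 + C)
S = 29677/6 (S = -((-8/3 + (1/3)*(-348)*(3*(-7))) - 22218)/4 = -((-8/3 + (1/3)*(-348)*(-21)) - 22218)/4 = -((-8/3 + 2436) - 22218)/4 = -(7300/3 - 22218)/4 = -1/4*(-59354/3) = 29677/6 ≈ 4946.2)
1/(S + b(q(3, 8), 592)) = 1/(29677/6 + (-24 + 3)) = 1/(29677/6 - 21) = 1/(29551/6) = 6/29551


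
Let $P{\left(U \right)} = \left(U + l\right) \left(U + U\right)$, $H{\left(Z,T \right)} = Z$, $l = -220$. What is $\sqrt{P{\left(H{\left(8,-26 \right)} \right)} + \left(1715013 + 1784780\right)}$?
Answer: $3 \sqrt{388489} \approx 1869.9$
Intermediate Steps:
$P{\left(U \right)} = 2 U \left(-220 + U\right)$ ($P{\left(U \right)} = \left(U - 220\right) \left(U + U\right) = \left(-220 + U\right) 2 U = 2 U \left(-220 + U\right)$)
$\sqrt{P{\left(H{\left(8,-26 \right)} \right)} + \left(1715013 + 1784780\right)} = \sqrt{2 \cdot 8 \left(-220 + 8\right) + \left(1715013 + 1784780\right)} = \sqrt{2 \cdot 8 \left(-212\right) + 3499793} = \sqrt{-3392 + 3499793} = \sqrt{3496401} = 3 \sqrt{388489}$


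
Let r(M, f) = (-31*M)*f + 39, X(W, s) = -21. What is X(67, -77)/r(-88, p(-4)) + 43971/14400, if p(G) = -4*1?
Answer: 159466361/52190400 ≈ 3.0555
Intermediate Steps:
p(G) = -4
r(M, f) = 39 - 31*M*f (r(M, f) = -31*M*f + 39 = 39 - 31*M*f)
X(67, -77)/r(-88, p(-4)) + 43971/14400 = -21/(39 - 31*(-88)*(-4)) + 43971/14400 = -21/(39 - 10912) + 43971*(1/14400) = -21/(-10873) + 14657/4800 = -21*(-1/10873) + 14657/4800 = 21/10873 + 14657/4800 = 159466361/52190400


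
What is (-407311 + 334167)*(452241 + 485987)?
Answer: -68625748832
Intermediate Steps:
(-407311 + 334167)*(452241 + 485987) = -73144*938228 = -68625748832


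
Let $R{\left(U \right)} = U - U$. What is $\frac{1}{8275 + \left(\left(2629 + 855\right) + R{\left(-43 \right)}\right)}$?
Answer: $\frac{1}{11759} \approx 8.5041 \cdot 10^{-5}$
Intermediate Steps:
$R{\left(U \right)} = 0$
$\frac{1}{8275 + \left(\left(2629 + 855\right) + R{\left(-43 \right)}\right)} = \frac{1}{8275 + \left(\left(2629 + 855\right) + 0\right)} = \frac{1}{8275 + \left(3484 + 0\right)} = \frac{1}{8275 + 3484} = \frac{1}{11759}$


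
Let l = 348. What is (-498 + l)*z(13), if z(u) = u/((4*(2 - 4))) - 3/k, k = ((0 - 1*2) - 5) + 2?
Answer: 615/4 ≈ 153.75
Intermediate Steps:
k = -5 (k = ((0 - 2) - 5) + 2 = (-2 - 5) + 2 = -7 + 2 = -5)
z(u) = ⅗ - u/8 (z(u) = u/((4*(2 - 4))) - 3/(-5) = u/((4*(-2))) - 3*(-⅕) = u/(-8) + ⅗ = u*(-⅛) + ⅗ = -u/8 + ⅗ = ⅗ - u/8)
(-498 + l)*z(13) = (-498 + 348)*(⅗ - ⅛*13) = -150*(⅗ - 13/8) = -150*(-41/40) = 615/4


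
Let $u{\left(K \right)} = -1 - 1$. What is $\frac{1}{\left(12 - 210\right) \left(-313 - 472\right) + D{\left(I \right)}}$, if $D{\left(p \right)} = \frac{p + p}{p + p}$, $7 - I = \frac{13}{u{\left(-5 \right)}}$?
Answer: $\frac{1}{155431} \approx 6.4337 \cdot 10^{-6}$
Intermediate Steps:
$u{\left(K \right)} = -2$
$I = \frac{27}{2}$ ($I = 7 - \frac{13}{-2} = 7 - 13 \left(- \frac{1}{2}\right) = 7 - - \frac{13}{2} = 7 + \frac{13}{2} = \frac{27}{2} \approx 13.5$)
$D{\left(p \right)} = 1$ ($D{\left(p \right)} = \frac{2 p}{2 p} = 2 p \frac{1}{2 p} = 1$)
$\frac{1}{\left(12 - 210\right) \left(-313 - 472\right) + D{\left(I \right)}} = \frac{1}{\left(12 - 210\right) \left(-313 - 472\right) + 1} = \frac{1}{\left(-198\right) \left(-785\right) + 1} = \frac{1}{155430 + 1} = \frac{1}{155431}$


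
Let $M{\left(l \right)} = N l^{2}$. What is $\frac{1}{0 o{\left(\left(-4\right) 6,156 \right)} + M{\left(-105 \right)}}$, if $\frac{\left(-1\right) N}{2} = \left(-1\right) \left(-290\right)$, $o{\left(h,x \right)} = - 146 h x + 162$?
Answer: $- \frac{1}{6394500} \approx -1.5638 \cdot 10^{-7}$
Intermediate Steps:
$o{\left(h,x \right)} = 162 - 146 h x$ ($o{\left(h,x \right)} = - 146 h x + 162 = 162 - 146 h x$)
$N = -580$ ($N = - 2 \left(\left(-1\right) \left(-290\right)\right) = \left(-2\right) 290 = -580$)
$M{\left(l \right)} = - 580 l^{2}$
$\frac{1}{0 o{\left(\left(-4\right) 6,156 \right)} + M{\left(-105 \right)}} = \frac{1}{0 \left(162 - 146 \left(\left(-4\right) 6\right) 156\right) - 580 \left(-105\right)^{2}} = \frac{1}{0 \left(162 - \left(-3504\right) 156\right) - 6394500} = \frac{1}{0 \left(162 + 546624\right) - 6394500} = \frac{1}{0 \cdot 546786 - 6394500} = \frac{1}{0 - 6394500} = \frac{1}{-6394500} = - \frac{1}{6394500}$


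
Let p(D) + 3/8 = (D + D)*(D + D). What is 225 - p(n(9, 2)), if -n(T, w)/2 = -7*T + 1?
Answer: -490229/8 ≈ -61279.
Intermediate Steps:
n(T, w) = -2 + 14*T (n(T, w) = -2*(-7*T + 1) = -2*(1 - 7*T) = -2 + 14*T)
p(D) = -3/8 + 4*D² (p(D) = -3/8 + (D + D)*(D + D) = -3/8 + (2*D)*(2*D) = -3/8 + 4*D²)
225 - p(n(9, 2)) = 225 - (-3/8 + 4*(-2 + 14*9)²) = 225 - (-3/8 + 4*(-2 + 126)²) = 225 - (-3/8 + 4*124²) = 225 - (-3/8 + 4*15376) = 225 - (-3/8 + 61504) = 225 - 1*492029/8 = 225 - 492029/8 = -490229/8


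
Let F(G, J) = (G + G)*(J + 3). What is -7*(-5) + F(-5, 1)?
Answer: -5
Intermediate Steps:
F(G, J) = 2*G*(3 + J) (F(G, J) = (2*G)*(3 + J) = 2*G*(3 + J))
-7*(-5) + F(-5, 1) = -7*(-5) + 2*(-5)*(3 + 1) = 35 + 2*(-5)*4 = 35 - 40 = -5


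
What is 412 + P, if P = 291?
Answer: 703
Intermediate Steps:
412 + P = 412 + 291 = 703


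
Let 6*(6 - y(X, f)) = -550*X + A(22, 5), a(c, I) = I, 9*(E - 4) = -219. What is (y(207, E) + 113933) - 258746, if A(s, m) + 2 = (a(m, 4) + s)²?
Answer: -377833/3 ≈ -1.2594e+5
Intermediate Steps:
E = -61/3 (E = 4 + (⅑)*(-219) = 4 - 73/3 = -61/3 ≈ -20.333)
A(s, m) = -2 + (4 + s)²
y(X, f) = -319/3 + 275*X/3 (y(X, f) = 6 - (-550*X + (-2 + (4 + 22)²))/6 = 6 - (-550*X + (-2 + 26²))/6 = 6 - (-550*X + (-2 + 676))/6 = 6 - (-550*X + 674)/6 = 6 - (674 - 550*X)/6 = 6 + (-337/3 + 275*X/3) = -319/3 + 275*X/3)
(y(207, E) + 113933) - 258746 = ((-319/3 + (275/3)*207) + 113933) - 258746 = ((-319/3 + 18975) + 113933) - 258746 = (56606/3 + 113933) - 258746 = 398405/3 - 258746 = -377833/3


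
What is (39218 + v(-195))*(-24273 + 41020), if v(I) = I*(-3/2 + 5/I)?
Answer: 1323532157/2 ≈ 6.6177e+8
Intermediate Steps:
v(I) = I*(-3/2 + 5/I) (v(I) = I*(-3*1/2 + 5/I) = I*(-3/2 + 5/I))
(39218 + v(-195))*(-24273 + 41020) = (39218 + (5 - 3/2*(-195)))*(-24273 + 41020) = (39218 + (5 + 585/2))*16747 = (39218 + 595/2)*16747 = (79031/2)*16747 = 1323532157/2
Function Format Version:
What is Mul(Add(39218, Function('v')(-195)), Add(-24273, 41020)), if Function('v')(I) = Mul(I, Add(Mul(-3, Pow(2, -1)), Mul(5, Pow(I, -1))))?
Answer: Rational(1323532157, 2) ≈ 6.6177e+8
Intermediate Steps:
Function('v')(I) = Mul(I, Add(Rational(-3, 2), Mul(5, Pow(I, -1)))) (Function('v')(I) = Mul(I, Add(Mul(-3, Rational(1, 2)), Mul(5, Pow(I, -1)))) = Mul(I, Add(Rational(-3, 2), Mul(5, Pow(I, -1)))))
Mul(Add(39218, Function('v')(-195)), Add(-24273, 41020)) = Mul(Add(39218, Add(5, Mul(Rational(-3, 2), -195))), Add(-24273, 41020)) = Mul(Add(39218, Add(5, Rational(585, 2))), 16747) = Mul(Add(39218, Rational(595, 2)), 16747) = Mul(Rational(79031, 2), 16747) = Rational(1323532157, 2)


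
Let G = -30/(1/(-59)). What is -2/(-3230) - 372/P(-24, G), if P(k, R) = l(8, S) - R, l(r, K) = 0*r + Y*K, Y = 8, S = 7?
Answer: 301247/1384055 ≈ 0.21766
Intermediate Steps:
G = 1770 (G = -30/(-1/59) = -30*(-59) = 1770)
l(r, K) = 8*K (l(r, K) = 0*r + 8*K = 0 + 8*K = 8*K)
P(k, R) = 56 - R (P(k, R) = 8*7 - R = 56 - R)
-2/(-3230) - 372/P(-24, G) = -2/(-3230) - 372/(56 - 1*1770) = -2*(-1/3230) - 372/(56 - 1770) = 1/1615 - 372/(-1714) = 1/1615 - 372*(-1/1714) = 1/1615 + 186/857 = 301247/1384055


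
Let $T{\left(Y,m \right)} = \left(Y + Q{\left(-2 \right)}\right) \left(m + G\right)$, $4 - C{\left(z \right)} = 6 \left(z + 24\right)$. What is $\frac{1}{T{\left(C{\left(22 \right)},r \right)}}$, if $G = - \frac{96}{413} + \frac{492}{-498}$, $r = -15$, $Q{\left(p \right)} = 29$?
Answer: $\frac{34279}{135112617} \approx 0.00025371$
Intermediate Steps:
$C{\left(z \right)} = -140 - 6 z$ ($C{\left(z \right)} = 4 - 6 \left(z + 24\right) = 4 - 6 \left(24 + z\right) = 4 - \left(144 + 6 z\right) = -140 - 6 z$)
$G = - \frac{41834}{34279}$ ($G = \left(-96\right) \frac{1}{413} + 492 \left(- \frac{1}{498}\right) = - \frac{96}{413} - \frac{82}{83} = - \frac{41834}{34279} \approx -1.2204$)
$T{\left(Y,m \right)} = \left(29 + Y\right) \left(- \frac{41834}{34279} + m\right)$ ($T{\left(Y,m \right)} = \left(Y + 29\right) \left(m - \frac{41834}{34279}\right) = \left(29 + Y\right) \left(- \frac{41834}{34279} + m\right)$)
$\frac{1}{T{\left(C{\left(22 \right)},r \right)}} = \frac{1}{- \frac{1213186}{34279} + 29 \left(-15\right) - \frac{41834 \left(-140 - 132\right)}{34279} + \left(-140 - 132\right) \left(-15\right)} = \frac{1}{- \frac{1213186}{34279} - 435 - \frac{41834 \left(-140 - 132\right)}{34279} + \left(-140 - 132\right) \left(-15\right)} = \frac{1}{- \frac{1213186}{34279} - 435 - - \frac{11378848}{34279} - -4080} = \frac{1}{- \frac{1213186}{34279} - 435 + \frac{11378848}{34279} + 4080} = \frac{1}{\frac{135112617}{34279}} = \frac{34279}{135112617}$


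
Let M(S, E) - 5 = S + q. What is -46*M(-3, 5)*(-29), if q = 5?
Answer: 9338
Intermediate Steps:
M(S, E) = 10 + S (M(S, E) = 5 + (S + 5) = 5 + (5 + S) = 10 + S)
-46*M(-3, 5)*(-29) = -46*(10 - 3)*(-29) = -46*7*(-29) = -322*(-29) = 9338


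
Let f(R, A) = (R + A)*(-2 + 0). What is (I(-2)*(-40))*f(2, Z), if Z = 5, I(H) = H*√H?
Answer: -1120*I*√2 ≈ -1583.9*I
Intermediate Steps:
I(H) = H^(3/2)
f(R, A) = -2*A - 2*R (f(R, A) = (A + R)*(-2) = -2*A - 2*R)
(I(-2)*(-40))*f(2, Z) = ((-2)^(3/2)*(-40))*(-2*5 - 2*2) = (-2*I*√2*(-40))*(-10 - 4) = (80*I*√2)*(-14) = -1120*I*√2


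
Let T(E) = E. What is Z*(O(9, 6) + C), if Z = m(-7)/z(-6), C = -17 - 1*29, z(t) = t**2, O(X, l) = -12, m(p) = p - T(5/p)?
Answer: 638/63 ≈ 10.127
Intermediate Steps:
m(p) = p - 5/p
C = -46 (C = -17 - 29 = -46)
Z = -11/63 (Z = (-7 - 5/(-7))/((-6)**2) = (-7 - 5*(-1/7))/36 = (-7 + 5/7)*(1/36) = -44/7*1/36 = -11/63 ≈ -0.17460)
Z*(O(9, 6) + C) = -11*(-12 - 46)/63 = -11/63*(-58) = 638/63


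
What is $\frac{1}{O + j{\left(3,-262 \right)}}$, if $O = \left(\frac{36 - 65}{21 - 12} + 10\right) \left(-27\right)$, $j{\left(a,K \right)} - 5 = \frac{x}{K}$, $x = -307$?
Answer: $- \frac{262}{46329} \approx -0.0056552$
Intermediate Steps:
$j{\left(a,K \right)} = 5 - \frac{307}{K}$
$O = -183$ ($O = \left(- \frac{29}{9} + 10\right) \left(-27\right) = \frac{61}{9} \left(-27\right) = -183$)
$\frac{1}{O + j{\left(3,-262 \right)}} = \frac{1}{-183 + \left(5 - \frac{307}{-262}\right)} = \frac{1}{-183 + \left(5 - - \frac{307}{262}\right)} = \frac{1}{-183 + \left(5 + \frac{307}{262}\right)} = \frac{1}{-183 + \frac{1617}{262}} = \frac{1}{- \frac{46329}{262}} = - \frac{262}{46329}$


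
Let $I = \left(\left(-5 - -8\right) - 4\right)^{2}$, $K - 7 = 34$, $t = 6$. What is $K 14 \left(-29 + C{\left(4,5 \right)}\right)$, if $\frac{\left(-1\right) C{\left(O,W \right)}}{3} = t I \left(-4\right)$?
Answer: $24682$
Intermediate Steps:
$K = 41$ ($K = 7 + 34 = 41$)
$I = 1$ ($I = \left(\left(-5 + 8\right) - 4\right)^{2} = \left(3 - 4\right)^{2} = \left(-1\right)^{2} = 1$)
$C{\left(O,W \right)} = 72$ ($C{\left(O,W \right)} = - 3 \cdot 6 \cdot 1 \left(-4\right) = - 3 \cdot 6 \left(-4\right) = \left(-3\right) \left(-24\right) = 72$)
$K 14 \left(-29 + C{\left(4,5 \right)}\right) = 41 \cdot 14 \left(-29 + 72\right) = 41 \cdot 14 \cdot 43 = 41 \cdot 602 = 24682$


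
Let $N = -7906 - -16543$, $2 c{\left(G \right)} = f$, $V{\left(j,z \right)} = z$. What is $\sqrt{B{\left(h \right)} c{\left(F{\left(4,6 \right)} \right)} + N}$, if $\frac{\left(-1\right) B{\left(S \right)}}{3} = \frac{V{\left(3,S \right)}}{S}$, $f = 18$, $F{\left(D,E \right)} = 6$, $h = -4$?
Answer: $\sqrt{8610} \approx 92.79$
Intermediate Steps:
$c{\left(G \right)} = 9$ ($c{\left(G \right)} = \frac{1}{2} \cdot 18 = 9$)
$B{\left(S \right)} = -3$ ($B{\left(S \right)} = - 3 \frac{S}{S} = \left(-3\right) 1 = -3$)
$N = 8637$ ($N = -7906 + 16543 = 8637$)
$\sqrt{B{\left(h \right)} c{\left(F{\left(4,6 \right)} \right)} + N} = \sqrt{\left(-3\right) 9 + 8637} = \sqrt{-27 + 8637} = \sqrt{8610}$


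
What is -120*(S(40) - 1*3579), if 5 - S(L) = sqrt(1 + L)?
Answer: 428880 + 120*sqrt(41) ≈ 4.2965e+5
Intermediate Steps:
S(L) = 5 - sqrt(1 + L)
-120*(S(40) - 1*3579) = -120*((5 - sqrt(1 + 40)) - 1*3579) = -120*((5 - sqrt(41)) - 3579) = -120*(-3574 - sqrt(41)) = 428880 + 120*sqrt(41)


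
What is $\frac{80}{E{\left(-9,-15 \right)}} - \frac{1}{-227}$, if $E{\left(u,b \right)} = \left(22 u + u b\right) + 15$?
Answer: $- \frac{1132}{681} \approx -1.6623$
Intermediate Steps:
$E{\left(u,b \right)} = 15 + 22 u + b u$ ($E{\left(u,b \right)} = \left(22 u + b u\right) + 15 = 15 + 22 u + b u$)
$\frac{80}{E{\left(-9,-15 \right)}} - \frac{1}{-227} = \frac{80}{15 + 22 \left(-9\right) - -135} - \frac{1}{-227} = \frac{80}{15 - 198 + 135} - - \frac{1}{227} = \frac{80}{-48} + \frac{1}{227} = 80 \left(- \frac{1}{48}\right) + \frac{1}{227} = - \frac{5}{3} + \frac{1}{227} = - \frac{1132}{681}$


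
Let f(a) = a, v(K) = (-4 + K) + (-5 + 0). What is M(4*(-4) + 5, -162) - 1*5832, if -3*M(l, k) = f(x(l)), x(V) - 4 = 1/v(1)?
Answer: -139999/24 ≈ -5833.3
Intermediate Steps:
v(K) = -9 + K (v(K) = (-4 + K) - 5 = -9 + K)
x(V) = 31/8 (x(V) = 4 + 1/(-9 + 1) = 4 + 1/(-8) = 4 - 1/8 = 31/8)
M(l, k) = -31/24 (M(l, k) = -1/3*31/8 = -31/24)
M(4*(-4) + 5, -162) - 1*5832 = -31/24 - 1*5832 = -31/24 - 5832 = -139999/24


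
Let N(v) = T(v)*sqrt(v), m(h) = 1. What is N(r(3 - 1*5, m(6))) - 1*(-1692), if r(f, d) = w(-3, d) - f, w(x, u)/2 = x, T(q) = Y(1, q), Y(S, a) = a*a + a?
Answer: 1692 + 24*I ≈ 1692.0 + 24.0*I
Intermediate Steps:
Y(S, a) = a + a**2 (Y(S, a) = a**2 + a = a + a**2)
T(q) = q*(1 + q)
w(x, u) = 2*x
r(f, d) = -6 - f (r(f, d) = 2*(-3) - f = -6 - f)
N(v) = v**(3/2)*(1 + v) (N(v) = (v*(1 + v))*sqrt(v) = v**(3/2)*(1 + v))
N(r(3 - 1*5, m(6))) - 1*(-1692) = (-6 - (3 - 1*5))**(3/2)*(1 + (-6 - (3 - 1*5))) - 1*(-1692) = (-6 - (3 - 5))**(3/2)*(1 + (-6 - (3 - 5))) + 1692 = (-6 - 1*(-2))**(3/2)*(1 + (-6 - 1*(-2))) + 1692 = (-6 + 2)**(3/2)*(1 + (-6 + 2)) + 1692 = (-4)**(3/2)*(1 - 4) + 1692 = -8*I*(-3) + 1692 = 24*I + 1692 = 1692 + 24*I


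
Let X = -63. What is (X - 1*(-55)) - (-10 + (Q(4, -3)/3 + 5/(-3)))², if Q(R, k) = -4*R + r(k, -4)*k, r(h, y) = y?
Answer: -177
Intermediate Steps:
Q(R, k) = -4*R - 4*k
(X - 1*(-55)) - (-10 + (Q(4, -3)/3 + 5/(-3)))² = (-63 - 1*(-55)) - (-10 + ((-4*4 - 4*(-3))/3 + 5/(-3)))² = (-63 + 55) - (-10 + ((-16 + 12)*(⅓) + 5*(-⅓)))² = -8 - (-10 + (-4*⅓ - 5/3))² = -8 - (-10 + (-4/3 - 5/3))² = -8 - (-10 - 3)² = -8 - 1*(-13)² = -8 - 1*169 = -8 - 169 = -177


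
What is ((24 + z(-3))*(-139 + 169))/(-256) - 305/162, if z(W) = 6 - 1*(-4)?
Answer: -30415/5184 ≈ -5.8671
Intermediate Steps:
z(W) = 10 (z(W) = 6 + 4 = 10)
((24 + z(-3))*(-139 + 169))/(-256) - 305/162 = ((24 + 10)*(-139 + 169))/(-256) - 305/162 = (34*30)*(-1/256) - 305*1/162 = 1020*(-1/256) - 305/162 = -255/64 - 305/162 = -30415/5184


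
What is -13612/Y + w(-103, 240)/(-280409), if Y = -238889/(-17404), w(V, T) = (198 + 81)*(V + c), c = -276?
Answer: -66404542506683/66986625601 ≈ -991.31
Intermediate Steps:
w(V, T) = -77004 + 279*V (w(V, T) = (198 + 81)*(V - 276) = 279*(-276 + V) = -77004 + 279*V)
Y = 238889/17404 (Y = -238889*(-1/17404) = 238889/17404 ≈ 13.726)
-13612/Y + w(-103, 240)/(-280409) = -13612/238889/17404 + (-77004 + 279*(-103))/(-280409) = -13612*17404/238889 + (-77004 - 28737)*(-1/280409) = -236903248/238889 - 105741*(-1/280409) = -236903248/238889 + 105741/280409 = -66404542506683/66986625601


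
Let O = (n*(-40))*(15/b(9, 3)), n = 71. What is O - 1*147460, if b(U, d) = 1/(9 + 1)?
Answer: -573460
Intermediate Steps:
b(U, d) = ⅒ (b(U, d) = 1/10 = ⅒)
O = -426000 (O = (71*(-40))*(15/(⅒)) = -42600*10 = -2840*150 = -426000)
O - 1*147460 = -426000 - 1*147460 = -426000 - 147460 = -573460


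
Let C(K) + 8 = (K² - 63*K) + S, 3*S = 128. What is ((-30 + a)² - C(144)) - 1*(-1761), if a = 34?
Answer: -29765/3 ≈ -9921.7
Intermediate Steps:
S = 128/3 (S = (⅓)*128 = 128/3 ≈ 42.667)
C(K) = 104/3 + K² - 63*K (C(K) = -8 + ((K² - 63*K) + 128/3) = -8 + (128/3 + K² - 63*K) = 104/3 + K² - 63*K)
((-30 + a)² - C(144)) - 1*(-1761) = ((-30 + 34)² - (104/3 + 144² - 63*144)) - 1*(-1761) = (4² - (104/3 + 20736 - 9072)) + 1761 = (16 - 1*35096/3) + 1761 = (16 - 35096/3) + 1761 = -35048/3 + 1761 = -29765/3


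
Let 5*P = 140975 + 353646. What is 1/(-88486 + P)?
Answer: 5/52191 ≈ 9.5802e-5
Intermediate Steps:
P = 494621/5 (P = (140975 + 353646)/5 = (1/5)*494621 = 494621/5 ≈ 98924.)
1/(-88486 + P) = 1/(-88486 + 494621/5) = 1/(52191/5) = 5/52191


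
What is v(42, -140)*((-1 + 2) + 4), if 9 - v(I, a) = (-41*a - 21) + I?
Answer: -28760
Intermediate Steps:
v(I, a) = 30 - I + 41*a (v(I, a) = 9 - ((-41*a - 21) + I) = 9 - ((-21 - 41*a) + I) = 9 - (-21 + I - 41*a) = 9 + (21 - I + 41*a) = 30 - I + 41*a)
v(42, -140)*((-1 + 2) + 4) = (30 - 1*42 + 41*(-140))*((-1 + 2) + 4) = (30 - 42 - 5740)*(1 + 4) = -5752*5 = -28760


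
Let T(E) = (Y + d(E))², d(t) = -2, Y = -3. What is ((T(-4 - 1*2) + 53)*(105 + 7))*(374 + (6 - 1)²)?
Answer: 3485664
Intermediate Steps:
T(E) = 25 (T(E) = (-3 - 2)² = (-5)² = 25)
((T(-4 - 1*2) + 53)*(105 + 7))*(374 + (6 - 1)²) = ((25 + 53)*(105 + 7))*(374 + (6 - 1)²) = (78*112)*(374 + 5²) = 8736*(374 + 25) = 8736*399 = 3485664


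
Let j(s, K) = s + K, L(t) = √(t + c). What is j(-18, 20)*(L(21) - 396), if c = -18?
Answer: -792 + 2*√3 ≈ -788.54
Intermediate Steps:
L(t) = √(-18 + t) (L(t) = √(t - 18) = √(-18 + t))
j(s, K) = K + s
j(-18, 20)*(L(21) - 396) = (20 - 18)*(√(-18 + 21) - 396) = 2*(√3 - 396) = 2*(-396 + √3) = -792 + 2*√3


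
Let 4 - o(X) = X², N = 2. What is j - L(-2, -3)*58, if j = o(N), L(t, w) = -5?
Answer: 290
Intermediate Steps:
o(X) = 4 - X²
j = 0 (j = 4 - 1*2² = 4 - 1*4 = 4 - 4 = 0)
j - L(-2, -3)*58 = 0 - (-5)*58 = 0 - 1*(-290) = 0 + 290 = 290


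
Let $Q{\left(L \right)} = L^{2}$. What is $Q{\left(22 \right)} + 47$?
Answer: $531$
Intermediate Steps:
$Q{\left(22 \right)} + 47 = 22^{2} + 47 = 484 + 47 = 531$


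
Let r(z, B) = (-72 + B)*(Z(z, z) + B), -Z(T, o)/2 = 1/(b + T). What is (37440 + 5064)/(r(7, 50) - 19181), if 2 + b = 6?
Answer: -14168/6759 ≈ -2.0962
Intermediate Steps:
b = 4 (b = -2 + 6 = 4)
Z(T, o) = -2/(4 + T)
r(z, B) = (-72 + B)*(B - 2/(4 + z)) (r(z, B) = (-72 + B)*(-2/(4 + z) + B) = (-72 + B)*(B - 2/(4 + z)))
(37440 + 5064)/(r(7, 50) - 19181) = (37440 + 5064)/((144 - 2*50 + 50*(-72 + 50)*(4 + 7))/(4 + 7) - 19181) = 42504/((144 - 100 + 50*(-22)*11)/11 - 19181) = 42504/((144 - 100 - 12100)/11 - 19181) = 42504/((1/11)*(-12056) - 19181) = 42504/(-1096 - 19181) = 42504/(-20277) = 42504*(-1/20277) = -14168/6759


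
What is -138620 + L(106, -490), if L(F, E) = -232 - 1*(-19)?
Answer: -138833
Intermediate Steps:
L(F, E) = -213 (L(F, E) = -232 + 19 = -213)
-138620 + L(106, -490) = -138620 - 213 = -138833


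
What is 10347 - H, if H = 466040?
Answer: -455693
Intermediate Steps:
10347 - H = 10347 - 1*466040 = 10347 - 466040 = -455693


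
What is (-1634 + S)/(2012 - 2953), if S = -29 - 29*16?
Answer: 2127/941 ≈ 2.2604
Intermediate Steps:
S = -493 (S = -29 - 464 = -493)
(-1634 + S)/(2012 - 2953) = (-1634 - 493)/(2012 - 2953) = -2127/(-941) = -2127*(-1/941) = 2127/941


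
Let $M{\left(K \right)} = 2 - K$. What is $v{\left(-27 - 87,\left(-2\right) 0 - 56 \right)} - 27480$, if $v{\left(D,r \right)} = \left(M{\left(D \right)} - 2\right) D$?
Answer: $-40476$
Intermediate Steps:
$v{\left(D,r \right)} = - D^{2}$ ($v{\left(D,r \right)} = \left(\left(2 - D\right) - 2\right) D = - D D = - D^{2}$)
$v{\left(-27 - 87,\left(-2\right) 0 - 56 \right)} - 27480 = - \left(-27 - 87\right)^{2} - 27480 = - \left(-114\right)^{2} - 27480 = \left(-1\right) 12996 - 27480 = -12996 - 27480 = -40476$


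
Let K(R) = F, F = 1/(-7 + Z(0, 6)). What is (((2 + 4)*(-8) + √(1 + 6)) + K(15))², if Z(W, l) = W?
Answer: 113912/49 - 674*√7/7 ≈ 2070.0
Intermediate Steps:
F = -⅐ (F = 1/(-7 + 0) = 1/(-7) = -⅐ ≈ -0.14286)
K(R) = -⅐
(((2 + 4)*(-8) + √(1 + 6)) + K(15))² = (((2 + 4)*(-8) + √(1 + 6)) - ⅐)² = ((6*(-8) + √7) - ⅐)² = ((-48 + √7) - ⅐)² = (-337/7 + √7)²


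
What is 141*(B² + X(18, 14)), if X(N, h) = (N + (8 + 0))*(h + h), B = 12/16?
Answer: 1643637/16 ≈ 1.0273e+5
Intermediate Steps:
B = ¾ (B = 12*(1/16) = ¾ ≈ 0.75000)
X(N, h) = 2*h*(8 + N) (X(N, h) = (N + 8)*(2*h) = (8 + N)*(2*h) = 2*h*(8 + N))
141*(B² + X(18, 14)) = 141*((¾)² + 2*14*(8 + 18)) = 141*(9/16 + 2*14*26) = 141*(9/16 + 728) = 141*(11657/16) = 1643637/16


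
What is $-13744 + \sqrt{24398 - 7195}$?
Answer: $-13744 + \sqrt{17203} \approx -13613.0$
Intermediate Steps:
$-13744 + \sqrt{24398 - 7195} = -13744 + \sqrt{17203}$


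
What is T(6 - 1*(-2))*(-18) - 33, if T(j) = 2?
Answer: -69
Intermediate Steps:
T(6 - 1*(-2))*(-18) - 33 = 2*(-18) - 33 = -36 - 33 = -69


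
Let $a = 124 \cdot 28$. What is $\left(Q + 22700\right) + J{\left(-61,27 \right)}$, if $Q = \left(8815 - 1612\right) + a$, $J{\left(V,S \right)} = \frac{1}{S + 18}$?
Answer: $\frac{1501876}{45} \approx 33375.0$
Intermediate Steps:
$a = 3472$
$J{\left(V,S \right)} = \frac{1}{18 + S}$
$Q = 10675$ ($Q = \left(8815 - 1612\right) + 3472 = 7203 + 3472 = 10675$)
$\left(Q + 22700\right) + J{\left(-61,27 \right)} = \left(10675 + 22700\right) + \frac{1}{18 + 27} = 33375 + \frac{1}{45} = \frac{1501876}{45}$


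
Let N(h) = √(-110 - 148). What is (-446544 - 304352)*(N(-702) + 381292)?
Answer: -286310637632 - 750896*I*√258 ≈ -2.8631e+11 - 1.2061e+7*I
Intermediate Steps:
N(h) = I*√258 (N(h) = √(-258) = I*√258)
(-446544 - 304352)*(N(-702) + 381292) = (-446544 - 304352)*(I*√258 + 381292) = -750896*(381292 + I*√258) = -286310637632 - 750896*I*√258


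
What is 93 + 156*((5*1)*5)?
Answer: 3993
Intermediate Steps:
93 + 156*((5*1)*5) = 93 + 156*(5*5) = 93 + 156*25 = 93 + 3900 = 3993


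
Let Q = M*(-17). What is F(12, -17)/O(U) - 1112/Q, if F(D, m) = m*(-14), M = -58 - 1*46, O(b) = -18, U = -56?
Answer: -27550/1989 ≈ -13.851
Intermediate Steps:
M = -104 (M = -58 - 46 = -104)
Q = 1768 (Q = -104*(-17) = 1768)
F(D, m) = -14*m
F(12, -17)/O(U) - 1112/Q = -14*(-17)/(-18) - 1112/1768 = 238*(-1/18) - 1112*1/1768 = -119/9 - 139/221 = -27550/1989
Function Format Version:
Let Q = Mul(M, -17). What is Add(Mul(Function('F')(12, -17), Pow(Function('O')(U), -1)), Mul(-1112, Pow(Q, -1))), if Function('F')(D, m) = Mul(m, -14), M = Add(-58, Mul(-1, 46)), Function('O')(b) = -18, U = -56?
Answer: Rational(-27550, 1989) ≈ -13.851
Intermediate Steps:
M = -104 (M = Add(-58, -46) = -104)
Q = 1768 (Q = Mul(-104, -17) = 1768)
Function('F')(D, m) = Mul(-14, m)
Add(Mul(Function('F')(12, -17), Pow(Function('O')(U), -1)), Mul(-1112, Pow(Q, -1))) = Add(Mul(Mul(-14, -17), Pow(-18, -1)), Mul(-1112, Pow(1768, -1))) = Add(Mul(238, Rational(-1, 18)), Mul(-1112, Rational(1, 1768))) = Add(Rational(-119, 9), Rational(-139, 221)) = Rational(-27550, 1989)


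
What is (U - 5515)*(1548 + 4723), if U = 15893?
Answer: 65080438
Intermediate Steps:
(U - 5515)*(1548 + 4723) = (15893 - 5515)*(1548 + 4723) = 10378*6271 = 65080438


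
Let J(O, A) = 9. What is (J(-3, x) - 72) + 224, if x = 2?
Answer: 161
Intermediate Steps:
(J(-3, x) - 72) + 224 = (9 - 72) + 224 = -63 + 224 = 161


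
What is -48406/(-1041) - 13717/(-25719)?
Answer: 419744437/8924493 ≈ 47.033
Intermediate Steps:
-48406/(-1041) - 13717/(-25719) = -48406*(-1/1041) - 13717*(-1/25719) = 48406/1041 + 13717/25719 = 419744437/8924493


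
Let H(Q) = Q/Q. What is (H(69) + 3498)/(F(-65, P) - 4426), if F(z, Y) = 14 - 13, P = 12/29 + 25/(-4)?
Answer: -3499/4425 ≈ -0.79073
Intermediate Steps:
H(Q) = 1
P = -677/116 (P = 12*(1/29) + 25*(-¼) = 12/29 - 25/4 = -677/116 ≈ -5.8362)
F(z, Y) = 1
(H(69) + 3498)/(F(-65, P) - 4426) = (1 + 3498)/(1 - 4426) = 3499/(-4425) = 3499*(-1/4425) = -3499/4425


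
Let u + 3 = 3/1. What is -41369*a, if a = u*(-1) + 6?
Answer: -248214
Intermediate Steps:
u = 0 (u = -3 + 3/1 = -3 + 3*1 = -3 + 3 = 0)
a = 6 (a = 0*(-1) + 6 = 0 + 6 = 6)
-41369*a = -41369*6 = -248214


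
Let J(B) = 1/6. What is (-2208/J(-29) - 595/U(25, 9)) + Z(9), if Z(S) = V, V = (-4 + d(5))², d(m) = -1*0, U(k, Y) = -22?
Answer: -290509/22 ≈ -13205.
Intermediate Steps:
J(B) = ⅙
d(m) = 0
V = 16 (V = (-4 + 0)² = (-4)² = 16)
Z(S) = 16
(-2208/J(-29) - 595/U(25, 9)) + Z(9) = (-2208/⅙ - 595/(-22)) + 16 = (-2208*6 - 595*(-1/22)) + 16 = (-13248 + 595/22) + 16 = -290861/22 + 16 = -290509/22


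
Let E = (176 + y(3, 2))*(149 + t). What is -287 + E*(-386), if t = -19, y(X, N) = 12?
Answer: -9434127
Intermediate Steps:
E = 24440 (E = (176 + 12)*(149 - 19) = 188*130 = 24440)
-287 + E*(-386) = -287 + 24440*(-386) = -287 - 9433840 = -9434127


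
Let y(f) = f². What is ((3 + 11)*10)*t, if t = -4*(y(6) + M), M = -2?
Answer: -19040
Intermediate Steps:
t = -136 (t = -4*(6² - 2) = -4*(36 - 2) = -4*34 = -136)
((3 + 11)*10)*t = ((3 + 11)*10)*(-136) = (14*10)*(-136) = 140*(-136) = -19040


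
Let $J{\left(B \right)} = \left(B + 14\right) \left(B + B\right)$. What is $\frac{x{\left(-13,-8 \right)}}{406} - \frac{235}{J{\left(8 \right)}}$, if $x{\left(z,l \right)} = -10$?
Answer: $- \frac{49465}{71456} \approx -0.69224$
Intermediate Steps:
$J{\left(B \right)} = 2 B \left(14 + B\right)$ ($J{\left(B \right)} = \left(14 + B\right) 2 B = 2 B \left(14 + B\right)$)
$\frac{x{\left(-13,-8 \right)}}{406} - \frac{235}{J{\left(8 \right)}} = - \frac{10}{406} - \frac{235}{2 \cdot 8 \left(14 + 8\right)} = \left(-10\right) \frac{1}{406} - \frac{235}{2 \cdot 8 \cdot 22} = - \frac{5}{203} - \frac{235}{352} = - \frac{49465}{71456}$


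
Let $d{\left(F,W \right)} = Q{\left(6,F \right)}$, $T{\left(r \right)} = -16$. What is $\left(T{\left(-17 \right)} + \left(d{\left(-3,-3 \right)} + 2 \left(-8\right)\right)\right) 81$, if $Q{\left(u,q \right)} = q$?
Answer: $-2835$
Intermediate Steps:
$d{\left(F,W \right)} = F$
$\left(T{\left(-17 \right)} + \left(d{\left(-3,-3 \right)} + 2 \left(-8\right)\right)\right) 81 = \left(-16 + \left(-3 + 2 \left(-8\right)\right)\right) 81 = \left(-16 - 19\right) 81 = \left(-35\right) 81 = -2835$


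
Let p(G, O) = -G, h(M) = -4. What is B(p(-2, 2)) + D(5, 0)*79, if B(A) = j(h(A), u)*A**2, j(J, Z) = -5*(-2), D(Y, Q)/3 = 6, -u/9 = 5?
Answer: 1462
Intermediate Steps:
u = -45 (u = -9*5 = -45)
D(Y, Q) = 18 (D(Y, Q) = 3*6 = 18)
j(J, Z) = 10
B(A) = 10*A**2
B(p(-2, 2)) + D(5, 0)*79 = 10*(-1*(-2))**2 + 18*79 = 10*2**2 + 1422 = 10*4 + 1422 = 40 + 1422 = 1462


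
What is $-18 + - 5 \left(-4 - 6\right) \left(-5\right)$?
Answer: $-268$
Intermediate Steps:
$-18 + - 5 \left(-4 - 6\right) \left(-5\right) = -18 + \left(-5\right) \left(-10\right) \left(-5\right) = -18 + 50 \left(-5\right) = -18 - 250 = -268$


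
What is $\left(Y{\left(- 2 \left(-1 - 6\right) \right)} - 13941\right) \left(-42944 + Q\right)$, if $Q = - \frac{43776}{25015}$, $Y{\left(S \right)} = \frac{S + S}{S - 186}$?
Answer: $\frac{128800677798784}{215129} \approx 5.9871 \cdot 10^{8}$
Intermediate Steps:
$Y{\left(S \right)} = \frac{2 S}{-186 + S}$
$Q = - \frac{43776}{25015}$ ($Q = \left(-43776\right) \frac{1}{25015} = - \frac{43776}{25015} \approx -1.75$)
$\left(Y{\left(- 2 \left(-1 - 6\right) \right)} - 13941\right) \left(-42944 + Q\right) = \left(\frac{2 \left(- 2 \left(-1 - 6\right)\right)}{-186 - 2 \left(-1 - 6\right)} - 13941\right) \left(-42944 - \frac{43776}{25015}\right) = \left(\frac{2 \left(\left(-2\right) \left(-7\right)\right)}{-186 - -14} - 13941\right) \left(- \frac{1074287936}{25015}\right) = \left(2 \cdot 14 \frac{1}{-186 + 14} - 13941\right) \left(- \frac{1074287936}{25015}\right) = \left(2 \cdot 14 \frac{1}{-172} - 13941\right) \left(- \frac{1074287936}{25015}\right) = \left(2 \cdot 14 \left(- \frac{1}{172}\right) - 13941\right) \left(- \frac{1074287936}{25015}\right) = \left(- \frac{7}{43} - 13941\right) \left(- \frac{1074287936}{25015}\right) = \left(- \frac{599470}{43}\right) \left(- \frac{1074287936}{25015}\right) = \frac{128800677798784}{215129}$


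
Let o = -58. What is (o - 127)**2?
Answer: 34225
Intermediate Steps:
(o - 127)**2 = (-58 - 127)**2 = (-185)**2 = 34225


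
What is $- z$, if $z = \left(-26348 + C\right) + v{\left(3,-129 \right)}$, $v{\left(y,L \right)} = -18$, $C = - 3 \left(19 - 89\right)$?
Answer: $26156$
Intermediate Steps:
$C = 210$ ($C = \left(-3\right) \left(-70\right) = 210$)
$z = -26156$ ($z = \left(-26348 + 210\right) - 18 = -26138 - 18 = -26156$)
$- z = \left(-1\right) \left(-26156\right) = 26156$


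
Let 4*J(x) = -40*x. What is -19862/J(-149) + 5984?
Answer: 4448149/745 ≈ 5970.7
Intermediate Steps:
J(x) = -10*x (J(x) = (-40*x)/4 = -10*x)
-19862/J(-149) + 5984 = -19862/((-10*(-149))) + 5984 = -19862/1490 + 5984 = -19862*1/1490 + 5984 = -9931/745 + 5984 = 4448149/745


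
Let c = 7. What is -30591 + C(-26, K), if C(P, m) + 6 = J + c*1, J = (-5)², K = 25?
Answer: -30565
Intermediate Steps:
J = 25
C(P, m) = 26 (C(P, m) = -6 + (25 + 7*1) = -6 + (25 + 7) = -6 + 32 = 26)
-30591 + C(-26, K) = -30591 + 26 = -30565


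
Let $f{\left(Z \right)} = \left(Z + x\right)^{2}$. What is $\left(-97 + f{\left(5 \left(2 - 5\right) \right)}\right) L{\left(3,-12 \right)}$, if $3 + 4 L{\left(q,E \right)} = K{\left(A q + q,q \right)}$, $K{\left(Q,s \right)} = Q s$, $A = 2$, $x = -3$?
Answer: $1362$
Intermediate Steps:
$L{\left(q,E \right)} = - \frac{3}{4} + \frac{3 q^{2}}{4}$ ($L{\left(q,E \right)} = - \frac{3}{4} + \frac{\left(2 q + q\right) q}{4} = - \frac{3}{4} + \frac{3 q q}{4} = - \frac{3}{4} + \frac{3 q^{2}}{4}$)
$f{\left(Z \right)} = \left(-3 + Z\right)^{2}$ ($f{\left(Z \right)} = \left(Z - 3\right)^{2} = \left(-3 + Z\right)^{2}$)
$\left(-97 + f{\left(5 \left(2 - 5\right) \right)}\right) L{\left(3,-12 \right)} = \left(-97 + \left(-3 + 5 \left(2 - 5\right)\right)^{2}\right) \left(- \frac{3}{4} + \frac{3 \cdot 3^{2}}{4}\right) = \left(-97 + \left(-3 + 5 \left(-3\right)\right)^{2}\right) \left(- \frac{3}{4} + \frac{3}{4} \cdot 9\right) = \left(-97 + \left(-3 - 15\right)^{2}\right) \left(- \frac{3}{4} + \frac{27}{4}\right) = \left(-97 + \left(-18\right)^{2}\right) 6 = \left(-97 + 324\right) 6 = 227 \cdot 6 = 1362$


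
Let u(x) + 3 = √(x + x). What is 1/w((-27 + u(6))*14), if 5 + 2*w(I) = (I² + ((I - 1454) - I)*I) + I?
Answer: 1578014/610165585201 + 128408*√3/610165585201 ≈ 2.9507e-6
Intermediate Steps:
u(x) = -3 + √2*√x (u(x) = -3 + √(x + x) = -3 + √(2*x) = -3 + √2*√x)
w(I) = -5/2 + I²/2 - 1453*I/2 (w(I) = -5/2 + ((I² + ((I - 1454) - I)*I) + I)/2 = -5/2 + ((I² + ((-1454 + I) - I)*I) + I)/2 = -5/2 + ((I² - 1454*I) + I)/2 = -5/2 + (I² - 1453*I)/2 = -5/2 + (I²/2 - 1453*I/2) = -5/2 + I²/2 - 1453*I/2)
1/w((-27 + u(6))*14) = 1/(-5/2 + ((-27 + (-3 + √2*√6))*14)²/2 - 1453*(-27 + (-3 + √2*√6))*14/2) = 1/(-5/2 + ((-27 + (-3 + 2*√3))*14)²/2 - 1453*(-27 + (-3 + 2*√3))*14/2) = 1/(-5/2 + ((-30 + 2*√3)*14)²/2 - 1453*(-30 + 2*√3)*14/2) = 1/(-5/2 + (-420 + 28*√3)²/2 - 1453*(-420 + 28*√3)/2) = 1/(-5/2 + (-420 + 28*√3)²/2 + (305130 - 20342*√3)) = 1/(610255/2 + (-420 + 28*√3)²/2 - 20342*√3)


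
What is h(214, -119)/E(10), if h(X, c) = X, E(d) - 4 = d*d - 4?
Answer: 107/50 ≈ 2.1400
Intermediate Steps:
E(d) = d² (E(d) = 4 + (d*d - 4) = 4 + (d² - 4) = 4 + (-4 + d²) = d²)
h(214, -119)/E(10) = 214/(10²) = 214/100 = 214*(1/100) = 107/50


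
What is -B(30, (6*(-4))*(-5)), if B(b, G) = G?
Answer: -120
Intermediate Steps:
-B(30, (6*(-4))*(-5)) = -6*(-4)*(-5) = -(-24)*(-5) = -1*120 = -120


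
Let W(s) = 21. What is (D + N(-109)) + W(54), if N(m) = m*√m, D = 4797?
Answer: 4818 - 109*I*√109 ≈ 4818.0 - 1138.0*I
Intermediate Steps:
N(m) = m^(3/2)
(D + N(-109)) + W(54) = (4797 + (-109)^(3/2)) + 21 = (4797 - 109*I*√109) + 21 = 4818 - 109*I*√109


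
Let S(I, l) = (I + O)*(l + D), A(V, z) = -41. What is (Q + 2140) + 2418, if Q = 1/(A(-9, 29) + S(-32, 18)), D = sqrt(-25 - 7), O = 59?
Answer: 1008927419/221353 - 108*I*sqrt(2)/221353 ≈ 4558.0 - 0.00069001*I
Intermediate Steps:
D = 4*I*sqrt(2) (D = sqrt(-32) = 4*I*sqrt(2) ≈ 5.6569*I)
S(I, l) = (59 + I)*(l + 4*I*sqrt(2)) (S(I, l) = (I + 59)*(l + 4*I*sqrt(2)) = (59 + I)*(l + 4*I*sqrt(2)))
Q = 1/(445 + 108*I*sqrt(2)) (Q = 1/(-41 + (59*18 - 32*18 + 236*I*sqrt(2) + 4*I*(-32)*sqrt(2))) = 1/(-41 + (1062 - 576 + 236*I*sqrt(2) - 128*I*sqrt(2))) = 1/(-41 + (486 + 108*I*sqrt(2))) = 1/(445 + 108*I*sqrt(2)) ≈ 0.0020104 - 0.00069001*I)
(Q + 2140) + 2418 = ((445/221353 - 108*I*sqrt(2)/221353) + 2140) + 2418 = (473695865/221353 - 108*I*sqrt(2)/221353) + 2418 = 1008927419/221353 - 108*I*sqrt(2)/221353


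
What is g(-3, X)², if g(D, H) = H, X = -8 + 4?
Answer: 16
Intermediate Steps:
X = -4
g(-3, X)² = (-4)² = 16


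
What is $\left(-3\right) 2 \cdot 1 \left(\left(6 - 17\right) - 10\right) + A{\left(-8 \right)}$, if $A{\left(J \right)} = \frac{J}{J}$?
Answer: $127$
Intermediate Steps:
$A{\left(J \right)} = 1$
$\left(-3\right) 2 \cdot 1 \left(\left(6 - 17\right) - 10\right) + A{\left(-8 \right)} = \left(-3\right) 2 \cdot 1 \left(\left(6 - 17\right) - 10\right) + 1 = \left(-6\right) 1 \left(-11 - 10\right) + 1 = \left(-6\right) \left(-21\right) + 1 = 126 + 1 = 127$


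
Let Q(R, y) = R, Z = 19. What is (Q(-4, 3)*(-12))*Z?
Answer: 912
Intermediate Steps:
(Q(-4, 3)*(-12))*Z = -4*(-12)*19 = 48*19 = 912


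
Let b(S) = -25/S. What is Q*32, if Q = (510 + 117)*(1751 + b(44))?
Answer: 35120664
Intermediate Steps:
Q = 4390083/4 (Q = (510 + 117)*(1751 - 25/44) = 627*(1751 - 25*1/44) = 627*(1751 - 25/44) = 627*(77019/44) = 4390083/4 ≈ 1.0975e+6)
Q*32 = (4390083/4)*32 = 35120664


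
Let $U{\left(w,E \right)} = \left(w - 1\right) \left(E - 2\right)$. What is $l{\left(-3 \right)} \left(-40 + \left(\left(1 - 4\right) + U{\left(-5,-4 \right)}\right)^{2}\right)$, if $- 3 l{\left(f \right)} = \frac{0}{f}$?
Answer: $0$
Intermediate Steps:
$U{\left(w,E \right)} = \left(-1 + w\right) \left(-2 + E\right)$
$l{\left(f \right)} = 0$ ($l{\left(f \right)} = - \frac{0 \frac{1}{f}}{3} = \left(- \frac{1}{3}\right) 0 = 0$)
$l{\left(-3 \right)} \left(-40 + \left(\left(1 - 4\right) + U{\left(-5,-4 \right)}\right)^{2}\right) = 0 \left(-40 + \left(\left(1 - 4\right) - -36\right)^{2}\right) = 0 \left(-40 + \left(-3 + \left(2 + 4 + 10 + 20\right)\right)^{2}\right) = 0 \left(-40 + \left(-3 + 36\right)^{2}\right) = 0 \left(-40 + 33^{2}\right) = 0 \left(-40 + 1089\right) = 0 \cdot 1049 = 0$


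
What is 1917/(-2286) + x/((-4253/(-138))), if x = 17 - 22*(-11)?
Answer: 8172579/1080262 ≈ 7.5654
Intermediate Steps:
x = 259 (x = 17 + 242 = 259)
1917/(-2286) + x/((-4253/(-138))) = 1917/(-2286) + 259/((-4253/(-138))) = 1917*(-1/2286) + 259/((-4253*(-1/138))) = -213/254 + 259/(4253/138) = -213/254 + 259*(138/4253) = -213/254 + 35742/4253 = 8172579/1080262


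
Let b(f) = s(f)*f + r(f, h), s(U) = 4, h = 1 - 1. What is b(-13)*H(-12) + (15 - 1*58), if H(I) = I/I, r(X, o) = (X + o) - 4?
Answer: -112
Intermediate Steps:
h = 0
r(X, o) = -4 + X + o
H(I) = 1
b(f) = -4 + 5*f (b(f) = 4*f + (-4 + f + 0) = 4*f + (-4 + f) = -4 + 5*f)
b(-13)*H(-12) + (15 - 1*58) = (-4 + 5*(-13))*1 + (15 - 1*58) = (-4 - 65)*1 + (15 - 58) = -69*1 - 43 = -69 - 43 = -112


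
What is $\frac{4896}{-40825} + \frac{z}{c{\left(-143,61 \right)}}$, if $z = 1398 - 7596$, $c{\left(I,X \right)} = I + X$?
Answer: $\frac{126315939}{1673825} \approx 75.465$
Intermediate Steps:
$z = -6198$ ($z = 1398 + \left(-11681 + 4085\right) = 1398 - 7596 = -6198$)
$\frac{4896}{-40825} + \frac{z}{c{\left(-143,61 \right)}} = \frac{4896}{-40825} - \frac{6198}{-143 + 61} = 4896 \left(- \frac{1}{40825}\right) - \frac{6198}{-82} = - \frac{4896}{40825} - - \frac{3099}{41} = - \frac{4896}{40825} + \frac{3099}{41} = \frac{126315939}{1673825}$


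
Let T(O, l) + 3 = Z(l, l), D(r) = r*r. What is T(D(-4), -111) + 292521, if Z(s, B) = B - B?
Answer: 292518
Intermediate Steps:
Z(s, B) = 0
D(r) = r²
T(O, l) = -3 (T(O, l) = -3 + 0 = -3)
T(D(-4), -111) + 292521 = -3 + 292521 = 292518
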